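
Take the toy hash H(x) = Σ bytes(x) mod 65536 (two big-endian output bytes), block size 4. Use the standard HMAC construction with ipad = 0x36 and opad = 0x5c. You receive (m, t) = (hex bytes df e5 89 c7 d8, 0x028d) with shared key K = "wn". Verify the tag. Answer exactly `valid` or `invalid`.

Key "wn" = 77 6e is 2 bytes ≤ B = 4; zero-pad to 4 bytes: K' = 77 6e 00 00.
K' ⊕ ipad = 41 58 36 36; K' ⊕ opad = 2b 32 5c 5c.
Inner hash: sum = 65+88+54+54+223+229+137+199+216 = 1265 → 04 f1.
Outer hash (recomputed tag): sum = 43+50+92+92+4+241 = 522 → 02 0a.
Recomputed tag = 020a; claimed = 028d → mismatch.

invalid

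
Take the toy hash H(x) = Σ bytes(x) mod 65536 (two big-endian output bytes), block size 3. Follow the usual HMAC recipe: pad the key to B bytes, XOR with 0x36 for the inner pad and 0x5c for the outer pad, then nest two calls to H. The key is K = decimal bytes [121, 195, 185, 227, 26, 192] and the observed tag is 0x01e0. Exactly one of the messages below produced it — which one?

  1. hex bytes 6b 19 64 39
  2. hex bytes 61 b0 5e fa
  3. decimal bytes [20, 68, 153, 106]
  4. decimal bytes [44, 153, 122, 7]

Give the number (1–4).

Key decimal bytes [121, 195, 185, 227, 26, 192] = 79 c3 b9 e3 1a c0 is 6 bytes > B = 3, so hash it first: H(key) = 03 b2, then zero-pad to 3 bytes: K' = 03 b2 00.
K' ⊕ ipad = 35 84 36; K' ⊕ opad = 5f ee 5c.
m1: inner = H(35 84 36 6b 19 64 39) = 02 10; tag = H(5f ee 5c 02 10) = 01bb
m2: inner = H(35 84 36 61 b0 5e fa) = 03 58; tag = H(5f ee 5c 03 58) = 0204
m3: inner = H(35 84 36 14 44 99 6a) = 02 4a; tag = H(5f ee 5c 02 4a) = 01f5
m4: inner = H(35 84 36 2c 99 7a 07) = 02 35; tag = H(5f ee 5c 02 35) = 01e0 ← matches

4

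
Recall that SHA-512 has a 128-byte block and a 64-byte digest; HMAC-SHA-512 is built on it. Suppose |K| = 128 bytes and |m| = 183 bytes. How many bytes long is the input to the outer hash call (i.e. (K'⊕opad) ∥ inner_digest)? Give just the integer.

192

Key is 128 ≤ 128 bytes, zero-padded: |K'| = 128.
Outer input = (K'⊕opad) ∥ H(inner) → 128 + 64 = 192 bytes.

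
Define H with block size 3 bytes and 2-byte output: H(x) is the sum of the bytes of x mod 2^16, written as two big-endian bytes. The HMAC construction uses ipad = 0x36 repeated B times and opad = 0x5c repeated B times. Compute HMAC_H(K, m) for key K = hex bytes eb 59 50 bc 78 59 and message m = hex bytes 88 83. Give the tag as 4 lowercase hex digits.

01c6

Key hex bytes eb 59 50 bc 78 59 is 6 bytes > B = 3, so hash it first: H(key) = 03 21, then zero-pad to 3 bytes: K' = 03 21 00.
K' ⊕ ipad = 35 17 36.  K' ⊕ opad = 5f 7d 5c.
Inner input = (K'⊕ipad) ∥ m = 35 17 36 ∥ 88 83.
Inner hash: sum = 53+23+54+136+131 = 397 → 01 8d.
Outer input = (K'⊕opad) ∥ inner = 5f 7d 5c ∥ 01 8d.
Outer hash (tag): sum = 95+125+92+1+141 = 454 → 01 c6.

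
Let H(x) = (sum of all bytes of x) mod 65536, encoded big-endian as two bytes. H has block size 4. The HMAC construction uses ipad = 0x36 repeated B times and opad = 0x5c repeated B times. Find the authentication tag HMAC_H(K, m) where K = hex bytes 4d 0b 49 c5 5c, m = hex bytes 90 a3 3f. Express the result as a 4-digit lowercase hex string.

01bf

Key hex bytes 4d 0b 49 c5 5c is 5 bytes > B = 4, so hash it first: H(key) = 01 c2, then zero-pad to 4 bytes: K' = 01 c2 00 00.
K' ⊕ ipad = 37 f4 36 36.  K' ⊕ opad = 5d 9e 5c 5c.
Inner input = (K'⊕ipad) ∥ m = 37 f4 36 36 ∥ 90 a3 3f.
Inner hash: sum = 55+244+54+54+144+163+63 = 777 → 03 09.
Outer input = (K'⊕opad) ∥ inner = 5d 9e 5c 5c ∥ 03 09.
Outer hash (tag): sum = 93+158+92+92+3+9 = 447 → 01 bf.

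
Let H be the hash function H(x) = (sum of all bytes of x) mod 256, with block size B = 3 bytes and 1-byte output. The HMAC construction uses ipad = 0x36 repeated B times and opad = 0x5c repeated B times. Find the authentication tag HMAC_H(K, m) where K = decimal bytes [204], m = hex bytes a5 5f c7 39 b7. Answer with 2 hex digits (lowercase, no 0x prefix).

Key decimal bytes [204] = cc is 1 byte ≤ B = 3; zero-pad to 3 bytes: K' = cc 00 00.
K' ⊕ ipad = fa 36 36.  K' ⊕ opad = 90 5c 5c.
Inner input = (K'⊕ipad) ∥ m = fa 36 36 ∥ a5 5f c7 39 b7.
Inner hash: sum = 250+54+54+165+95+199+57+183 = 1057; mod 256 = 33 → 21.
Outer input = (K'⊕opad) ∥ inner = 90 5c 5c ∥ 21.
Outer hash (tag): sum = 144+92+92+33 = 361; mod 256 = 105 → 69.

69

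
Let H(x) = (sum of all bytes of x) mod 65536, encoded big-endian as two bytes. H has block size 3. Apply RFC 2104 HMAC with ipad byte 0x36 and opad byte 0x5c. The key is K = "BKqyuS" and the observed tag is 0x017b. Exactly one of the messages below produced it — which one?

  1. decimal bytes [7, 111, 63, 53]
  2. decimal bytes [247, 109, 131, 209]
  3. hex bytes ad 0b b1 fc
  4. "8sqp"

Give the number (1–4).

Key "BKqyuS" = 42 4b 71 79 75 53 is 6 bytes > B = 3, so hash it first: H(key) = 02 3f, then zero-pad to 3 bytes: K' = 02 3f 00.
K' ⊕ ipad = 34 09 36; K' ⊕ opad = 5e 63 5c.
m1: inner = H(34 09 36 07 6f 3f 35) = 01 5d; tag = H(5e 63 5c 01 5d) = 017b ← matches
m2: inner = H(34 09 36 f7 6d 83 d1) = 03 2b; tag = H(5e 63 5c 03 2b) = 014b
m3: inner = H(34 09 36 ad 0b b1 fc) = 02 d8; tag = H(5e 63 5c 02 d8) = 01f7
m4: inner = H(34 09 36 38 73 71 70) = 01 ff; tag = H(5e 63 5c 01 ff) = 021d

1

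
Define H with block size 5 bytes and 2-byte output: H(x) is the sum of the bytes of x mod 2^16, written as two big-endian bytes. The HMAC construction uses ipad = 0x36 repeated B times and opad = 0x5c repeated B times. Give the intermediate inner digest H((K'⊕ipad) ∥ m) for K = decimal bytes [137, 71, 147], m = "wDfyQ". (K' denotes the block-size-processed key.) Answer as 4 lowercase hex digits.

Key decimal bytes [137, 71, 147] = 89 47 93 is 3 bytes ≤ B = 5; zero-pad to 5 bytes: K' = 89 47 93 00 00.
K' ⊕ ipad = bf 71 a5 36 36.
Inner input = bf 71 a5 36 36 ∥ 77 44 66 79 51.
Inner hash: sum = 191+113+165+54+54+119+68+102+121+81 = 1068 → 04 2c.

042c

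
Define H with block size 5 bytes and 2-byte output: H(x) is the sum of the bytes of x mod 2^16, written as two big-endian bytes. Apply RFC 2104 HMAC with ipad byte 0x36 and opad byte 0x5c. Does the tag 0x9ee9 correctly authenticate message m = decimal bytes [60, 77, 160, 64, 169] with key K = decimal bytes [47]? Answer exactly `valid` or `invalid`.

Key decimal bytes [47] = 2f is 1 byte ≤ B = 5; zero-pad to 5 bytes: K' = 2f 00 00 00 00.
K' ⊕ ipad = 19 36 36 36 36; K' ⊕ opad = 73 5c 5c 5c 5c.
Inner hash: sum = 25+54+54+54+54+60+77+160+64+169 = 771 → 03 03.
Outer hash (recomputed tag): sum = 115+92+92+92+92+3+3 = 489 → 01 e9.
Recomputed tag = 01e9; claimed = 9ee9 → mismatch.

invalid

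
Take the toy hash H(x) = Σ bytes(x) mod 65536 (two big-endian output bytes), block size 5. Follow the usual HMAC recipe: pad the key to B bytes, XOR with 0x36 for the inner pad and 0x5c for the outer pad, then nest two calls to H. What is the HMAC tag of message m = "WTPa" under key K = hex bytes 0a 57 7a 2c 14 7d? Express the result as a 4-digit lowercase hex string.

Key hex bytes 0a 57 7a 2c 14 7d is 6 bytes > B = 5, so hash it first: H(key) = 01 98, then zero-pad to 5 bytes: K' = 01 98 00 00 00.
K' ⊕ ipad = 37 ae 36 36 36.  K' ⊕ opad = 5d c4 5c 5c 5c.
Inner input = (K'⊕ipad) ∥ m = 37 ae 36 36 36 ∥ 57 54 50 61.
Inner hash: sum = 55+174+54+54+54+87+84+80+97 = 739 → 02 e3.
Outer input = (K'⊕opad) ∥ inner = 5d c4 5c 5c 5c ∥ 02 e3.
Outer hash (tag): sum = 93+196+92+92+92+2+227 = 794 → 03 1a.

031a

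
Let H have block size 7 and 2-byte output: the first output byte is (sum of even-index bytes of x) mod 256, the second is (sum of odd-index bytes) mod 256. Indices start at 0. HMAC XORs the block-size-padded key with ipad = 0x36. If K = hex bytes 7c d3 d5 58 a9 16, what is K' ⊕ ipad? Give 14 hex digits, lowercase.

Key hex bytes 7c d3 d5 58 a9 16 is 6 bytes ≤ B = 7; zero-pad to 7 bytes: K' = 7c d3 d5 58 a9 16 00.
XOR each byte with 0x36: 7c⊕36=4a, d3⊕36=e5, d5⊕36=e3, 58⊕36=6e, a9⊕36=9f, 16⊕36=20, 00⊕36=36.

4ae5e36e9f2036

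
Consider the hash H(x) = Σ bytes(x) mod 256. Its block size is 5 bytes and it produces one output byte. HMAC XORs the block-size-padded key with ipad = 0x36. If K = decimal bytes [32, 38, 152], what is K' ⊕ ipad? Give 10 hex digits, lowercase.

1610ae3636

Key decimal bytes [32, 38, 152] = 20 26 98 is 3 bytes ≤ B = 5; zero-pad to 5 bytes: K' = 20 26 98 00 00.
XOR each byte with 0x36: 20⊕36=16, 26⊕36=10, 98⊕36=ae, 00⊕36=36, 00⊕36=36.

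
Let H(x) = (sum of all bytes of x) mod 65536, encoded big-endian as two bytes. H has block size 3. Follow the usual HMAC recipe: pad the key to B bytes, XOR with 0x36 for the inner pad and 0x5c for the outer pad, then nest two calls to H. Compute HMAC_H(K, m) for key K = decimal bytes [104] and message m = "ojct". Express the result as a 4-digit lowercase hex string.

Key decimal bytes [104] = 68 is 1 byte ≤ B = 3; zero-pad to 3 bytes: K' = 68 00 00.
K' ⊕ ipad = 5e 36 36.  K' ⊕ opad = 34 5c 5c.
Inner input = (K'⊕ipad) ∥ m = 5e 36 36 ∥ 6f 6a 63 74.
Inner hash: sum = 94+54+54+111+106+99+116 = 634 → 02 7a.
Outer input = (K'⊕opad) ∥ inner = 34 5c 5c ∥ 02 7a.
Outer hash (tag): sum = 52+92+92+2+122 = 360 → 01 68.

0168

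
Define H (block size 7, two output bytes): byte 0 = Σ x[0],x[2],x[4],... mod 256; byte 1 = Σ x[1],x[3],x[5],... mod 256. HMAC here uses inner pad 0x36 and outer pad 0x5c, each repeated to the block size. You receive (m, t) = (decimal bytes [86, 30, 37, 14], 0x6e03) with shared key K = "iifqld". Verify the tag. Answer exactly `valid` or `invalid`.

Key "iifqld" = 69 69 66 71 6c 64 is 6 bytes ≤ B = 7; zero-pad to 7 bytes: K' = 69 69 66 71 6c 64 00.
K' ⊕ ipad = 5f 5f 50 47 5a 52 36; K' ⊕ opad = 35 35 3a 2d 30 38 5c.
Inner hash: even-index sum = 363 mod 256 = 107; odd-index sum = 371 mod 256 = 115 → 6b 73.
Outer hash (recomputed tag): even-index sum = 366 mod 256 = 110; odd-index sum = 261 mod 256 = 5 → 6e 05.
Recomputed tag = 6e05; claimed = 6e03 → mismatch.

invalid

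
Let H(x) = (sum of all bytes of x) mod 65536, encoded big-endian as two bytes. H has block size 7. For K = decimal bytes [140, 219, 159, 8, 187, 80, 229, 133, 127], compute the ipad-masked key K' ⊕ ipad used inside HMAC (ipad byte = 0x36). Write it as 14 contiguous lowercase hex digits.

Key decimal bytes [140, 219, 159, 8, 187, 80, 229, 133, 127] = 8c db 9f 08 bb 50 e5 85 7f is 9 bytes > B = 7, so hash it first: H(key) = 05 02, then zero-pad to 7 bytes: K' = 05 02 00 00 00 00 00.
XOR each byte with 0x36: 05⊕36=33, 02⊕36=34, 00⊕36=36, 00⊕36=36, 00⊕36=36, 00⊕36=36, 00⊕36=36.

33343636363636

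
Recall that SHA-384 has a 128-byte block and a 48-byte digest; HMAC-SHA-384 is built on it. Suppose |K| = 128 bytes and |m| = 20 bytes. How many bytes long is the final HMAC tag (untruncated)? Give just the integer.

The tag is one SHA-384 digest: 48 bytes.

48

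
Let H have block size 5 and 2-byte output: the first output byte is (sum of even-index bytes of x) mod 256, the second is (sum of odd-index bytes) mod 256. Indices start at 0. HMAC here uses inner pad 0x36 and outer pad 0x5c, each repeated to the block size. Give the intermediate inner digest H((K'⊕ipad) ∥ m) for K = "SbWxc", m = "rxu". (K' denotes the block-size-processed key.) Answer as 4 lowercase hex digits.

Key "SbWxc" = 53 62 57 78 63 is exactly B = 5 bytes: K' = 53 62 57 78 63.
K' ⊕ ipad = 65 54 61 4e 55.
Inner input = 65 54 61 4e 55 ∥ 72 78 75.
Inner hash: even-index sum = 403 mod 256 = 147; odd-index sum = 393 mod 256 = 137 → 93 89.

9389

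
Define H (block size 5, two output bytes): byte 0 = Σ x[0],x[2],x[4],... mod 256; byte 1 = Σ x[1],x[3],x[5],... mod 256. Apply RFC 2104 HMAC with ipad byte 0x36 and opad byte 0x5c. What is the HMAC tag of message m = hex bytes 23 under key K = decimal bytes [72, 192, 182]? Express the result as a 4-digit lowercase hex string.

a92c

Key decimal bytes [72, 192, 182] = 48 c0 b6 is 3 bytes ≤ B = 5; zero-pad to 5 bytes: K' = 48 c0 b6 00 00.
K' ⊕ ipad = 7e f6 80 36 36.  K' ⊕ opad = 14 9c ea 5c 5c.
Inner input = (K'⊕ipad) ∥ m = 7e f6 80 36 36 ∥ 23.
Inner hash: even-index sum = 308 mod 256 = 52; odd-index sum = 335 mod 256 = 79 → 34 4f.
Outer input = (K'⊕opad) ∥ inner = 14 9c ea 5c 5c ∥ 34 4f.
Outer hash (tag): even-index sum = 425 mod 256 = 169; odd-index sum = 300 mod 256 = 44 → a9 2c.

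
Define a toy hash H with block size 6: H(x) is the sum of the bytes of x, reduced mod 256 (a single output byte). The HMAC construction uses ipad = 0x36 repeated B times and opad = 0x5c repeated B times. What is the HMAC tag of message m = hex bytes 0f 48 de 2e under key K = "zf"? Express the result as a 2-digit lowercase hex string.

Key "zf" = 7a 66 is 2 bytes ≤ B = 6; zero-pad to 6 bytes: K' = 7a 66 00 00 00 00.
K' ⊕ ipad = 4c 50 36 36 36 36.  K' ⊕ opad = 26 3a 5c 5c 5c 5c.
Inner input = (K'⊕ipad) ∥ m = 4c 50 36 36 36 36 ∥ 0f 48 de 2e.
Inner hash: sum = 76+80+54+54+54+54+15+72+222+46 = 727; mod 256 = 215 → d7.
Outer input = (K'⊕opad) ∥ inner = 26 3a 5c 5c 5c 5c ∥ d7.
Outer hash (tag): sum = 38+58+92+92+92+92+215 = 679; mod 256 = 167 → a7.

a7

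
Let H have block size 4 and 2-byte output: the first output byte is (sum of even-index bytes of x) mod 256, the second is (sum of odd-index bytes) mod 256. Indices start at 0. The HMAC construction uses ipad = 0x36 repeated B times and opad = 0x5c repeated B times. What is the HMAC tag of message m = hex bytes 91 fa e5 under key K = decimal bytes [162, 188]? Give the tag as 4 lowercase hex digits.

Key decimal bytes [162, 188] = a2 bc is 2 bytes ≤ B = 4; zero-pad to 4 bytes: K' = a2 bc 00 00.
K' ⊕ ipad = 94 8a 36 36.  K' ⊕ opad = fe e0 5c 5c.
Inner input = (K'⊕ipad) ∥ m = 94 8a 36 36 ∥ 91 fa e5.
Inner hash: even-index sum = 576 mod 256 = 64; odd-index sum = 442 mod 256 = 186 → 40 ba.
Outer input = (K'⊕opad) ∥ inner = fe e0 5c 5c ∥ 40 ba.
Outer hash (tag): even-index sum = 410 mod 256 = 154; odd-index sum = 502 mod 256 = 246 → 9a f6.

9af6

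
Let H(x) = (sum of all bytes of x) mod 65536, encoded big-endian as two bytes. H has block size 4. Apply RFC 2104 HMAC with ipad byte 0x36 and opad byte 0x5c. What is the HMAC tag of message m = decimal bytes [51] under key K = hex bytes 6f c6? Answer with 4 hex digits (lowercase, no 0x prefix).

026e

Key hex bytes 6f c6 is 2 bytes ≤ B = 4; zero-pad to 4 bytes: K' = 6f c6 00 00.
K' ⊕ ipad = 59 f0 36 36.  K' ⊕ opad = 33 9a 5c 5c.
Inner input = (K'⊕ipad) ∥ m = 59 f0 36 36 ∥ 33.
Inner hash: sum = 89+240+54+54+51 = 488 → 01 e8.
Outer input = (K'⊕opad) ∥ inner = 33 9a 5c 5c ∥ 01 e8.
Outer hash (tag): sum = 51+154+92+92+1+232 = 622 → 02 6e.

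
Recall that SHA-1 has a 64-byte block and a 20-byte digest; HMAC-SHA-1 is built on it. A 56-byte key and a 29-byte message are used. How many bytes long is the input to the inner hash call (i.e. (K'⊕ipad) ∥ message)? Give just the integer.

Key is 56 ≤ 64 bytes, zero-padded: |K'| = 64.
Inner input = (K'⊕ipad) ∥ m → 64 + 29 = 93 bytes.

93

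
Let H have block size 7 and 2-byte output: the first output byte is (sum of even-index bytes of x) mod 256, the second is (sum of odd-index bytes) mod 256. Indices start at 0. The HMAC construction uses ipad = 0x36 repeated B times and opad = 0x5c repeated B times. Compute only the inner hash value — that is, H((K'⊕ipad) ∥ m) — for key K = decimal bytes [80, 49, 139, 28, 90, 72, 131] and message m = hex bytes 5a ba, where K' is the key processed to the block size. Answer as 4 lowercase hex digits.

fe09

Key decimal bytes [80, 49, 139, 28, 90, 72, 131] = 50 31 8b 1c 5a 48 83 is exactly B = 7 bytes: K' = 50 31 8b 1c 5a 48 83.
K' ⊕ ipad = 66 07 bd 2a 6c 7e b5.
Inner input = 66 07 bd 2a 6c 7e b5 ∥ 5a ba.
Inner hash: even-index sum = 766 mod 256 = 254; odd-index sum = 265 mod 256 = 9 → fe 09.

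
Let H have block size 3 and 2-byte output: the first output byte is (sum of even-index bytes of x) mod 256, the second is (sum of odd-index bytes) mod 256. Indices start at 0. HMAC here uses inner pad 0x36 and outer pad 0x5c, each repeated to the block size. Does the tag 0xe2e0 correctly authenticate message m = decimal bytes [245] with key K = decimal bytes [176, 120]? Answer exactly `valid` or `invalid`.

Key decimal bytes [176, 120] = b0 78 is 2 bytes ≤ B = 3; zero-pad to 3 bytes: K' = b0 78 00.
K' ⊕ ipad = 86 4e 36; K' ⊕ opad = ec 24 5c.
Inner hash: even-index sum = 188 mod 256 = 188; odd-index sum = 323 mod 256 = 67 → bc 43.
Outer hash (recomputed tag): even-index sum = 395 mod 256 = 139; odd-index sum = 224 mod 256 = 224 → 8b e0.
Recomputed tag = 8be0; claimed = e2e0 → mismatch.

invalid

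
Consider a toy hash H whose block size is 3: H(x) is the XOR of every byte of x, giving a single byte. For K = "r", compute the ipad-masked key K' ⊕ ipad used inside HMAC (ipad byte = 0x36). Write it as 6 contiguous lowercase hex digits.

443636

Key "r" = 72 is 1 byte ≤ B = 3; zero-pad to 3 bytes: K' = 72 00 00.
XOR each byte with 0x36: 72⊕36=44, 00⊕36=36, 00⊕36=36.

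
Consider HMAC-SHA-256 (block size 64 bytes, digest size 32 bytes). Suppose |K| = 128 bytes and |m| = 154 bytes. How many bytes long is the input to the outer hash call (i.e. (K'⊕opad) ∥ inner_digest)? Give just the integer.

96

Key is 128 > 64 bytes, so it is hashed to 32 bytes then zero-padded to 64: |K'| = 64.
Outer input = (K'⊕opad) ∥ H(inner) → 64 + 32 = 96 bytes.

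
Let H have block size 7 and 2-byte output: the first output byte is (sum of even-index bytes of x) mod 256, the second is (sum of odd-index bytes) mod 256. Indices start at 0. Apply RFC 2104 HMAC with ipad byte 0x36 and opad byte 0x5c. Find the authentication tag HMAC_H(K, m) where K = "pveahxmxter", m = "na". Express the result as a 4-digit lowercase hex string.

Key "pveahxmxter" = 70 76 65 61 68 78 6d 78 74 65 72 is 11 bytes > B = 7, so hash it first: H(key) = 90 2c, then zero-pad to 7 bytes: K' = 90 2c 00 00 00 00 00.
K' ⊕ ipad = a6 1a 36 36 36 36 36.  K' ⊕ opad = cc 70 5c 5c 5c 5c 5c.
Inner input = (K'⊕ipad) ∥ m = a6 1a 36 36 36 36 36 ∥ 6e 61.
Inner hash: even-index sum = 425 mod 256 = 169; odd-index sum = 244 mod 256 = 244 → a9 f4.
Outer input = (K'⊕opad) ∥ inner = cc 70 5c 5c 5c 5c 5c ∥ a9 f4.
Outer hash (tag): even-index sum = 724 mod 256 = 212; odd-index sum = 465 mod 256 = 209 → d4 d1.

d4d1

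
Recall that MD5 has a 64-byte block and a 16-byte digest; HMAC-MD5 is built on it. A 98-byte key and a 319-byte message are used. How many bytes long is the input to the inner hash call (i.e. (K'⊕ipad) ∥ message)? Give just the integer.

383

Key is 98 > 64 bytes, so it is hashed to 16 bytes then zero-padded to 64: |K'| = 64.
Inner input = (K'⊕ipad) ∥ m → 64 + 319 = 383 bytes.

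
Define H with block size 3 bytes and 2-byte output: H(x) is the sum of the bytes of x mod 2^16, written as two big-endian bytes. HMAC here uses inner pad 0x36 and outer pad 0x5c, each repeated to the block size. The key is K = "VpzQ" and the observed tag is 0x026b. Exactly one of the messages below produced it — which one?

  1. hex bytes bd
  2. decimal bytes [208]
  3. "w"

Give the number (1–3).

2

Key "VpzQ" = 56 70 7a 51 is 4 bytes > B = 3, so hash it first: H(key) = 01 91, then zero-pad to 3 bytes: K' = 01 91 00.
K' ⊕ ipad = 37 a7 36; K' ⊕ opad = 5d cd 5c.
m1: inner = H(37 a7 36 bd) = 01 d1; tag = H(5d cd 5c 01 d1) = 0258
m2: inner = H(37 a7 36 d0) = 01 e4; tag = H(5d cd 5c 01 e4) = 026b ← matches
m3: inner = H(37 a7 36 77) = 01 8b; tag = H(5d cd 5c 01 8b) = 0212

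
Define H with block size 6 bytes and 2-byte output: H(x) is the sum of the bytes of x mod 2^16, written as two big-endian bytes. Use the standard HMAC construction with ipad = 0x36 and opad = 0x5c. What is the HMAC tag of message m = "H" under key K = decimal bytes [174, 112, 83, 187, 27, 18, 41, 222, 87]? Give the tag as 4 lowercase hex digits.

Key decimal bytes [174, 112, 83, 187, 27, 18, 41, 222, 87] = ae 70 53 bb 1b 12 29 de 57 is 9 bytes > B = 6, so hash it first: H(key) = 03 b7, then zero-pad to 6 bytes: K' = 03 b7 00 00 00 00.
K' ⊕ ipad = 35 81 36 36 36 36.  K' ⊕ opad = 5f eb 5c 5c 5c 5c.
Inner input = (K'⊕ipad) ∥ m = 35 81 36 36 36 36 ∥ 48.
Inner hash: sum = 53+129+54+54+54+54+72 = 470 → 01 d6.
Outer input = (K'⊕opad) ∥ inner = 5f eb 5c 5c 5c 5c ∥ 01 d6.
Outer hash (tag): sum = 95+235+92+92+92+92+1+214 = 913 → 03 91.

0391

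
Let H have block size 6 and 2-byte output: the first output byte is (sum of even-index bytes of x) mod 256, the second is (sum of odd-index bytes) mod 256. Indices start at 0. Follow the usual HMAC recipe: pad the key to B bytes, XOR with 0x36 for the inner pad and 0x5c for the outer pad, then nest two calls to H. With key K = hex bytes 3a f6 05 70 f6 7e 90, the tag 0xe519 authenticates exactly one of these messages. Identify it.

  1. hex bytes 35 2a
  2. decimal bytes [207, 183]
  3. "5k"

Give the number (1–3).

3

Key hex bytes 3a f6 05 70 f6 7e 90 is 7 bytes > B = 6, so hash it first: H(key) = c5 e4, then zero-pad to 6 bytes: K' = c5 e4 00 00 00 00.
K' ⊕ ipad = f3 d2 36 36 36 36; K' ⊕ opad = 99 b8 5c 5c 5c 5c.
m1: inner = H(f3 d2 36 36 36 36 35 2a) = 94 68; tag = H(99 b8 5c 5c 5c 5c 94 68) = e5d8
m2: inner = H(f3 d2 36 36 36 36 cf b7) = 2e f5; tag = H(99 b8 5c 5c 5c 5c 2e f5) = 7f65
m3: inner = H(f3 d2 36 36 36 36 35 6b) = 94 a9; tag = H(99 b8 5c 5c 5c 5c 94 a9) = e519 ← matches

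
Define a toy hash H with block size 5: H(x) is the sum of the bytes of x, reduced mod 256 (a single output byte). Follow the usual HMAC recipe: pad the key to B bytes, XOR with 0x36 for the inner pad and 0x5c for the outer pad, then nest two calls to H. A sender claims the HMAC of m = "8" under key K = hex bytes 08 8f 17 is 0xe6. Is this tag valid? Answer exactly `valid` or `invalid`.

Key hex bytes 08 8f 17 is 3 bytes ≤ B = 5; zero-pad to 5 bytes: K' = 08 8f 17 00 00.
K' ⊕ ipad = 3e b9 21 36 36; K' ⊕ opad = 54 d3 4b 5c 5c.
Inner hash: sum = 62+185+33+54+54+56 = 444; mod 256 = 188 → bc.
Outer hash (recomputed tag): sum = 84+211+75+92+92+188 = 742; mod 256 = 230 → e6.
Recomputed tag = e6; claimed = e6 → match.

valid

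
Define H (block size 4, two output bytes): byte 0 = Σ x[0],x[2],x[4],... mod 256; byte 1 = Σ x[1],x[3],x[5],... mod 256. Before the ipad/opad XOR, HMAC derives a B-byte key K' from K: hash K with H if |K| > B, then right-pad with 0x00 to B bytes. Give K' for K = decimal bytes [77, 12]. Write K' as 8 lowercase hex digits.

Key decimal bytes [77, 12] = 4d 0c is 2 bytes ≤ B = 4; zero-pad to 4 bytes: K' = 4d 0c 00 00.

4d0c0000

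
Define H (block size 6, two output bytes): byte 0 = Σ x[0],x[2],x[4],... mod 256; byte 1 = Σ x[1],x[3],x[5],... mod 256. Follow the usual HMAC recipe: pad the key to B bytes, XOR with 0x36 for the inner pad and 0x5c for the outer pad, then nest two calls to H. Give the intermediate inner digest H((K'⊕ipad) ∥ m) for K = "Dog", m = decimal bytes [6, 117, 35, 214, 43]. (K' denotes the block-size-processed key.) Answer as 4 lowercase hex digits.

Key "Dog" = 44 6f 67 is 3 bytes ≤ B = 6; zero-pad to 6 bytes: K' = 44 6f 67 00 00 00.
K' ⊕ ipad = 72 59 51 36 36 36.
Inner input = 72 59 51 36 36 36 ∥ 06 75 23 d6 2b.
Inner hash: even-index sum = 333 mod 256 = 77; odd-index sum = 528 mod 256 = 16 → 4d 10.

4d10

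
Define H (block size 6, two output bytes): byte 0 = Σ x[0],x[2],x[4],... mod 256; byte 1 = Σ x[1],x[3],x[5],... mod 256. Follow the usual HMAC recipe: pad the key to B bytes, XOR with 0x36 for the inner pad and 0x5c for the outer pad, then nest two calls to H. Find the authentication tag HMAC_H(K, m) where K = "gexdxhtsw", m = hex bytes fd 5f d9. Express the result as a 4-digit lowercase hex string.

Key "gexdxhtsw" = 67 65 78 64 78 68 74 73 77 is 9 bytes > B = 6, so hash it first: H(key) = 42 a4, then zero-pad to 6 bytes: K' = 42 a4 00 00 00 00.
K' ⊕ ipad = 74 92 36 36 36 36.  K' ⊕ opad = 1e f8 5c 5c 5c 5c.
Inner input = (K'⊕ipad) ∥ m = 74 92 36 36 36 36 ∥ fd 5f d9.
Inner hash: even-index sum = 694 mod 256 = 182; odd-index sum = 349 mod 256 = 93 → b6 5d.
Outer input = (K'⊕opad) ∥ inner = 1e f8 5c 5c 5c 5c ∥ b6 5d.
Outer hash (tag): even-index sum = 396 mod 256 = 140; odd-index sum = 525 mod 256 = 13 → 8c 0d.

8c0d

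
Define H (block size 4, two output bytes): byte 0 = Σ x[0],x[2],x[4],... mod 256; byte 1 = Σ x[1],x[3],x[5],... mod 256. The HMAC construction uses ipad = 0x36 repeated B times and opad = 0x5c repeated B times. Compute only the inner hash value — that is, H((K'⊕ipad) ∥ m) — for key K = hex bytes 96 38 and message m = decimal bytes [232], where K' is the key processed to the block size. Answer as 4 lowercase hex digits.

be44

Key hex bytes 96 38 is 2 bytes ≤ B = 4; zero-pad to 4 bytes: K' = 96 38 00 00.
K' ⊕ ipad = a0 0e 36 36.
Inner input = a0 0e 36 36 ∥ e8.
Inner hash: even-index sum = 446 mod 256 = 190; odd-index sum = 68 mod 256 = 68 → be 44.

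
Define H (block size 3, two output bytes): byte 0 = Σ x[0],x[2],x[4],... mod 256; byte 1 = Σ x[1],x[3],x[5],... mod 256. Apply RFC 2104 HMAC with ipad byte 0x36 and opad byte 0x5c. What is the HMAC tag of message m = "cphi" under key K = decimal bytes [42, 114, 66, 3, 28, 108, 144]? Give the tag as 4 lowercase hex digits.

Key decimal bytes [42, 114, 66, 3, 28, 108, 144] = 2a 72 42 03 1c 6c 90 is 7 bytes > B = 3, so hash it first: H(key) = 18 e1, then zero-pad to 3 bytes: K' = 18 e1 00.
K' ⊕ ipad = 2e d7 36.  K' ⊕ opad = 44 bd 5c.
Inner input = (K'⊕ipad) ∥ m = 2e d7 36 ∥ 63 70 68 69.
Inner hash: even-index sum = 317 mod 256 = 61; odd-index sum = 418 mod 256 = 162 → 3d a2.
Outer input = (K'⊕opad) ∥ inner = 44 bd 5c ∥ 3d a2.
Outer hash (tag): even-index sum = 322 mod 256 = 66; odd-index sum = 250 mod 256 = 250 → 42 fa.

42fa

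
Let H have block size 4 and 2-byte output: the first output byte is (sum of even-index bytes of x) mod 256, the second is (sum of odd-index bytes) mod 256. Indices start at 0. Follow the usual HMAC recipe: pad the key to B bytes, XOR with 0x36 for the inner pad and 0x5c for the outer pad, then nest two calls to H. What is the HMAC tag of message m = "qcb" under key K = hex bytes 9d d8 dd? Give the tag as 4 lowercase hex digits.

ab67

Key hex bytes 9d d8 dd is 3 bytes ≤ B = 4; zero-pad to 4 bytes: K' = 9d d8 dd 00.
K' ⊕ ipad = ab ee eb 36.  K' ⊕ opad = c1 84 81 5c.
Inner input = (K'⊕ipad) ∥ m = ab ee eb 36 ∥ 71 63 62.
Inner hash: even-index sum = 617 mod 256 = 105; odd-index sum = 391 mod 256 = 135 → 69 87.
Outer input = (K'⊕opad) ∥ inner = c1 84 81 5c ∥ 69 87.
Outer hash (tag): even-index sum = 427 mod 256 = 171; odd-index sum = 359 mod 256 = 103 → ab 67.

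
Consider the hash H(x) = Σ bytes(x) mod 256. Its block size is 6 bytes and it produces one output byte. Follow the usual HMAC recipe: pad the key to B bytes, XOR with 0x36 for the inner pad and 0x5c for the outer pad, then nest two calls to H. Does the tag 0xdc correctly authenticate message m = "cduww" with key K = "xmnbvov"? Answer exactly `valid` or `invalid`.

invalid

Key "xmnbvov" = 78 6d 6e 62 76 6f 76 is 7 bytes > B = 6, so hash it first: H(key) = 10, then zero-pad to 6 bytes: K' = 10 00 00 00 00 00.
K' ⊕ ipad = 26 36 36 36 36 36; K' ⊕ opad = 4c 5c 5c 5c 5c 5c.
Inner hash: sum = 38+54+54+54+54+54+99+100+117+119+119 = 862; mod 256 = 94 → 5e.
Outer hash (recomputed tag): sum = 76+92+92+92+92+92+94 = 630; mod 256 = 118 → 76.
Recomputed tag = 76; claimed = dc → mismatch.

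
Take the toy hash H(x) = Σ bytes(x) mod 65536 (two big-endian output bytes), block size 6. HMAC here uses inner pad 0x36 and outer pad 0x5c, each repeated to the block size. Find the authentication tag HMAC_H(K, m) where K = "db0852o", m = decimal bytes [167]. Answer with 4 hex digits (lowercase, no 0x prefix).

Key "db0852o" = 64 62 30 38 35 32 6f is 7 bytes > B = 6, so hash it first: H(key) = 02 04, then zero-pad to 6 bytes: K' = 02 04 00 00 00 00.
K' ⊕ ipad = 34 32 36 36 36 36.  K' ⊕ opad = 5e 58 5c 5c 5c 5c.
Inner input = (K'⊕ipad) ∥ m = 34 32 36 36 36 36 ∥ a7.
Inner hash: sum = 52+50+54+54+54+54+167 = 485 → 01 e5.
Outer input = (K'⊕opad) ∥ inner = 5e 58 5c 5c 5c 5c ∥ 01 e5.
Outer hash (tag): sum = 94+88+92+92+92+92+1+229 = 780 → 03 0c.

030c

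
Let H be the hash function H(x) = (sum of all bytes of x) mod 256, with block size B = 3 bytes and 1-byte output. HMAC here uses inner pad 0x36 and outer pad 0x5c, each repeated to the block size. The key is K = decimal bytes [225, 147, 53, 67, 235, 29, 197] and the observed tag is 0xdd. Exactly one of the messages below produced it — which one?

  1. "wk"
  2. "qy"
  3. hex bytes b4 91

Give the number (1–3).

3

Key decimal bytes [225, 147, 53, 67, 235, 29, 197] = e1 93 35 43 eb 1d c5 is 7 bytes > B = 3, so hash it first: H(key) = b9, then zero-pad to 3 bytes: K' = b9 00 00.
K' ⊕ ipad = 8f 36 36; K' ⊕ opad = e5 5c 5c.
m1: inner = H(8f 36 36 77 6b) = dd; tag = H(e5 5c 5c dd) = 7a
m2: inner = H(8f 36 36 71 79) = e5; tag = H(e5 5c 5c e5) = 82
m3: inner = H(8f 36 36 b4 91) = 40; tag = H(e5 5c 5c 40) = dd ← matches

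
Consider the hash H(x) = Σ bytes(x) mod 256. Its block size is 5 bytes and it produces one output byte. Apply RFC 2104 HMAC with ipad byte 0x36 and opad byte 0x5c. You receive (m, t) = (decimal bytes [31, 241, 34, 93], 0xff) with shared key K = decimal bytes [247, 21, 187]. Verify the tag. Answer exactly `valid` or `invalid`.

valid

Key decimal bytes [247, 21, 187] = f7 15 bb is 3 bytes ≤ B = 5; zero-pad to 5 bytes: K' = f7 15 bb 00 00.
K' ⊕ ipad = c1 23 8d 36 36; K' ⊕ opad = ab 49 e7 5c 5c.
Inner hash: sum = 193+35+141+54+54+31+241+34+93 = 876; mod 256 = 108 → 6c.
Outer hash (recomputed tag): sum = 171+73+231+92+92+108 = 767; mod 256 = 255 → ff.
Recomputed tag = ff; claimed = ff → match.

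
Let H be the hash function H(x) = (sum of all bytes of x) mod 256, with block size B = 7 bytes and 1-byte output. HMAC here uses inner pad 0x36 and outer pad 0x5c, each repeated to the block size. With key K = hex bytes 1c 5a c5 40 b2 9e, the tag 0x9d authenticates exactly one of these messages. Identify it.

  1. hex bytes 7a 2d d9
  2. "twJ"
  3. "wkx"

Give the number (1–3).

Key hex bytes 1c 5a c5 40 b2 9e is 6 bytes ≤ B = 7; zero-pad to 7 bytes: K' = 1c 5a c5 40 b2 9e 00.
K' ⊕ ipad = 2a 6c f3 76 84 a8 36; K' ⊕ opad = 40 06 99 1c ee c2 5c.
m1: inner = H(2a 6c f3 76 84 a8 36 7a 2d d9) = e1; tag = H(40 06 99 1c ee c2 5c e1) = e8
m2: inner = H(2a 6c f3 76 84 a8 36 74 77 4a) = 96; tag = H(40 06 99 1c ee c2 5c 96) = 9d ← matches
m3: inner = H(2a 6c f3 76 84 a8 36 77 6b 78) = bb; tag = H(40 06 99 1c ee c2 5c bb) = c2

2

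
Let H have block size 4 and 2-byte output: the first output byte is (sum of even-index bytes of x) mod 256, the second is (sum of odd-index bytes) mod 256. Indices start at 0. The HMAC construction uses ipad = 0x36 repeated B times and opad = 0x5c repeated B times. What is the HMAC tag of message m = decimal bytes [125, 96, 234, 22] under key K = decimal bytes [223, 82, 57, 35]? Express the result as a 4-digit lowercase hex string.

Key decimal bytes [223, 82, 57, 35] = df 52 39 23 is exactly B = 4 bytes: K' = df 52 39 23.
K' ⊕ ipad = e9 64 0f 15.  K' ⊕ opad = 83 0e 65 7f.
Inner input = (K'⊕ipad) ∥ m = e9 64 0f 15 ∥ 7d 60 ea 16.
Inner hash: even-index sum = 607 mod 256 = 95; odd-index sum = 239 mod 256 = 239 → 5f ef.
Outer input = (K'⊕opad) ∥ inner = 83 0e 65 7f ∥ 5f ef.
Outer hash (tag): even-index sum = 327 mod 256 = 71; odd-index sum = 380 mod 256 = 124 → 47 7c.

477c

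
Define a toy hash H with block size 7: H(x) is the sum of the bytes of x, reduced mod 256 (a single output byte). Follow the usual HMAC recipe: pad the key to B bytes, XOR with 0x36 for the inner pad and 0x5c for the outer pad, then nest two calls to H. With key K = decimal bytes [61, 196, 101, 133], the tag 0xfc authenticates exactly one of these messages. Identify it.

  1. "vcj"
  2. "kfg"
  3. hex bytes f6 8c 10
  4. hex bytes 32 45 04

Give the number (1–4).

2

Key decimal bytes [61, 196, 101, 133] = 3d c4 65 85 is 4 bytes ≤ B = 7; zero-pad to 7 bytes: K' = 3d c4 65 85 00 00 00.
K' ⊕ ipad = 0b f2 53 b3 36 36 36; K' ⊕ opad = 61 98 39 d9 5c 5c 5c.
m1: inner = H(0b f2 53 b3 36 36 36 76 63 6a) = e8; tag = H(61 98 39 d9 5c 5c 5c e8) = 07
m2: inner = H(0b f2 53 b3 36 36 36 6b 66 67) = dd; tag = H(61 98 39 d9 5c 5c 5c dd) = fc ← matches
m3: inner = H(0b f2 53 b3 36 36 36 f6 8c 10) = 37; tag = H(61 98 39 d9 5c 5c 5c 37) = 56
m4: inner = H(0b f2 53 b3 36 36 36 32 45 04) = 20; tag = H(61 98 39 d9 5c 5c 5c 20) = 3f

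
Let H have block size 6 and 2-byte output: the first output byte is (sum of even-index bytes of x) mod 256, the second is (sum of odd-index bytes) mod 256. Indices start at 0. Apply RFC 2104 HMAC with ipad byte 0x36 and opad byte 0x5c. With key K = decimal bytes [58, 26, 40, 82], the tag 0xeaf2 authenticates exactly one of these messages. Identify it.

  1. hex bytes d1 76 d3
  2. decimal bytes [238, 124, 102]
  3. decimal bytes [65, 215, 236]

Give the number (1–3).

Key decimal bytes [58, 26, 40, 82] = 3a 1a 28 52 is 4 bytes ≤ B = 6; zero-pad to 6 bytes: K' = 3a 1a 28 52 00 00.
K' ⊕ ipad = 0c 2c 1e 64 36 36; K' ⊕ opad = 66 46 74 0e 5c 5c.
m1: inner = H(0c 2c 1e 64 36 36 d1 76 d3) = 04 3c; tag = H(66 46 74 0e 5c 5c 04 3c) = 3aec
m2: inner = H(0c 2c 1e 64 36 36 ee 7c 66) = b4 42; tag = H(66 46 74 0e 5c 5c b4 42) = eaf2 ← matches
m3: inner = H(0c 2c 1e 64 36 36 41 d7 ec) = 8d 9d; tag = H(66 46 74 0e 5c 5c 8d 9d) = c34d

2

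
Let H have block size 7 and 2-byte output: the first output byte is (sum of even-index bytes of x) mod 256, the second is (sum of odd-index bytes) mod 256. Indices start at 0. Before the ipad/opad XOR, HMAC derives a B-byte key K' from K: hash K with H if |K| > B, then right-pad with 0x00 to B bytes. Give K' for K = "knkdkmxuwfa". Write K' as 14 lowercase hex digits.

911a0000000000

|K| = 11 > B = 7, so first hash the key.
H(K): even-index sum = 657 mod 256 = 145; odd-index sum = 538 mod 256 = 26 → 91 1a.
Zero-pad H(K) = 91 1a to 7 bytes: K' = 91 1a 00 00 00 00 00.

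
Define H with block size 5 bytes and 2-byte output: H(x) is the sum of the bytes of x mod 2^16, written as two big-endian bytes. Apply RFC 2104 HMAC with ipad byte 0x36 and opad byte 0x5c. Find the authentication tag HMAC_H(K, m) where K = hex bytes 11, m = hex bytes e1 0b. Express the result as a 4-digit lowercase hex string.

Key hex bytes 11 is 1 byte ≤ B = 5; zero-pad to 5 bytes: K' = 11 00 00 00 00.
K' ⊕ ipad = 27 36 36 36 36.  K' ⊕ opad = 4d 5c 5c 5c 5c.
Inner input = (K'⊕ipad) ∥ m = 27 36 36 36 36 ∥ e1 0b.
Inner hash: sum = 39+54+54+54+54+225+11 = 491 → 01 eb.
Outer input = (K'⊕opad) ∥ inner = 4d 5c 5c 5c 5c ∥ 01 eb.
Outer hash (tag): sum = 77+92+92+92+92+1+235 = 681 → 02 a9.

02a9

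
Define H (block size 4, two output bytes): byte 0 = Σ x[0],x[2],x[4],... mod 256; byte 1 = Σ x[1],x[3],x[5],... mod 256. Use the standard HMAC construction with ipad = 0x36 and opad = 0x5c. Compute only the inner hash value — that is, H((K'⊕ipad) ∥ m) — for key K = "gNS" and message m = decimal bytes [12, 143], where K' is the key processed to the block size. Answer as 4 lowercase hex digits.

c23d

Key "gNS" = 67 4e 53 is 3 bytes ≤ B = 4; zero-pad to 4 bytes: K' = 67 4e 53 00.
K' ⊕ ipad = 51 78 65 36.
Inner input = 51 78 65 36 ∥ 0c 8f.
Inner hash: even-index sum = 194 mod 256 = 194; odd-index sum = 317 mod 256 = 61 → c2 3d.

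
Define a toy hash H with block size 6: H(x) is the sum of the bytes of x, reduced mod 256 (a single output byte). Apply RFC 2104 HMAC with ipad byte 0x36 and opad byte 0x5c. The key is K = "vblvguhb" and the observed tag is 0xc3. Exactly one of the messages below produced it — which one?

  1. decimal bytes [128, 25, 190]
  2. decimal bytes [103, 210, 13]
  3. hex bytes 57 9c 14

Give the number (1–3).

Key "vblvguhb" = 76 62 6c 76 67 75 68 62 is 8 bytes > B = 6, so hash it first: H(key) = 60, then zero-pad to 6 bytes: K' = 60 00 00 00 00 00.
K' ⊕ ipad = 56 36 36 36 36 36; K' ⊕ opad = 3c 5c 5c 5c 5c 5c.
m1: inner = H(56 36 36 36 36 36 80 19 be) = bb; tag = H(3c 5c 5c 5c 5c 5c bb) = c3 ← matches
m2: inner = H(56 36 36 36 36 36 67 d2 0d) = aa; tag = H(3c 5c 5c 5c 5c 5c aa) = b2
m3: inner = H(56 36 36 36 36 36 57 9c 14) = 6b; tag = H(3c 5c 5c 5c 5c 5c 6b) = 73

1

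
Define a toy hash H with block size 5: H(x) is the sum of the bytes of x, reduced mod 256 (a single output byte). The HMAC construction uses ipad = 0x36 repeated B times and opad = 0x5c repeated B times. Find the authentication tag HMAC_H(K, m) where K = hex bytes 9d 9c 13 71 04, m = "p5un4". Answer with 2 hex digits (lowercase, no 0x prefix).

04

Key hex bytes 9d 9c 13 71 04 is exactly B = 5 bytes: K' = 9d 9c 13 71 04.
K' ⊕ ipad = ab aa 25 47 32.  K' ⊕ opad = c1 c0 4f 2d 58.
Inner input = (K'⊕ipad) ∥ m = ab aa 25 47 32 ∥ 70 35 75 6e 34.
Inner hash: sum = 171+170+37+71+50+112+53+117+110+52 = 943; mod 256 = 175 → af.
Outer input = (K'⊕opad) ∥ inner = c1 c0 4f 2d 58 ∥ af.
Outer hash (tag): sum = 193+192+79+45+88+175 = 772; mod 256 = 4 → 04.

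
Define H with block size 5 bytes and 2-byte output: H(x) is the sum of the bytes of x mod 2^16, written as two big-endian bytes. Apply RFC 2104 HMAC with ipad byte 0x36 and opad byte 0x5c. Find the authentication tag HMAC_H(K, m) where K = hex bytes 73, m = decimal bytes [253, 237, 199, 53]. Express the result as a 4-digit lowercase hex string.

01a6

Key hex bytes 73 is 1 byte ≤ B = 5; zero-pad to 5 bytes: K' = 73 00 00 00 00.
K' ⊕ ipad = 45 36 36 36 36.  K' ⊕ opad = 2f 5c 5c 5c 5c.
Inner input = (K'⊕ipad) ∥ m = 45 36 36 36 36 ∥ fd ed c7 35.
Inner hash: sum = 69+54+54+54+54+253+237+199+53 = 1027 → 04 03.
Outer input = (K'⊕opad) ∥ inner = 2f 5c 5c 5c 5c ∥ 04 03.
Outer hash (tag): sum = 47+92+92+92+92+4+3 = 422 → 01 a6.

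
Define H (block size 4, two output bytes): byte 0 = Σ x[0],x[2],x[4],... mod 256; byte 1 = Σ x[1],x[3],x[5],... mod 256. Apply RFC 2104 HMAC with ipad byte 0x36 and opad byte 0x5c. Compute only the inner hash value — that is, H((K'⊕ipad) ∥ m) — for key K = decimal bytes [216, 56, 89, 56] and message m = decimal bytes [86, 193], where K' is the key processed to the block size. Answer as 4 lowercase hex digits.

Key decimal bytes [216, 56, 89, 56] = d8 38 59 38 is exactly B = 4 bytes: K' = d8 38 59 38.
K' ⊕ ipad = ee 0e 6f 0e.
Inner input = ee 0e 6f 0e ∥ 56 c1.
Inner hash: even-index sum = 435 mod 256 = 179; odd-index sum = 221 mod 256 = 221 → b3 dd.

b3dd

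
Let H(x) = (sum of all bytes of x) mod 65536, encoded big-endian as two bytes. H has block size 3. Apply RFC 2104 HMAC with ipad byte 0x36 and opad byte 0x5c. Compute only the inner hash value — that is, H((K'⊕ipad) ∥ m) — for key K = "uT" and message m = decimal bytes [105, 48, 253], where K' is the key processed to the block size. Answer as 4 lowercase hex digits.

0271

Key "uT" = 75 54 is 2 bytes ≤ B = 3; zero-pad to 3 bytes: K' = 75 54 00.
K' ⊕ ipad = 43 62 36.
Inner input = 43 62 36 ∥ 69 30 fd.
Inner hash: sum = 67+98+54+105+48+253 = 625 → 02 71.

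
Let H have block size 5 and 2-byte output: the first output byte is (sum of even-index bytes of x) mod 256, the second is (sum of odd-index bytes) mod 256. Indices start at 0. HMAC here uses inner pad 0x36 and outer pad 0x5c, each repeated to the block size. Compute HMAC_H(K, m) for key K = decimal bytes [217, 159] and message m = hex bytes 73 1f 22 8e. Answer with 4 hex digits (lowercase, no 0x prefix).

b127

Key decimal bytes [217, 159] = d9 9f is 2 bytes ≤ B = 5; zero-pad to 5 bytes: K' = d9 9f 00 00 00.
K' ⊕ ipad = ef a9 36 36 36.  K' ⊕ opad = 85 c3 5c 5c 5c.
Inner input = (K'⊕ipad) ∥ m = ef a9 36 36 36 ∥ 73 1f 22 8e.
Inner hash: even-index sum = 520 mod 256 = 8; odd-index sum = 372 mod 256 = 116 → 08 74.
Outer input = (K'⊕opad) ∥ inner = 85 c3 5c 5c 5c ∥ 08 74.
Outer hash (tag): even-index sum = 433 mod 256 = 177; odd-index sum = 295 mod 256 = 39 → b1 27.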